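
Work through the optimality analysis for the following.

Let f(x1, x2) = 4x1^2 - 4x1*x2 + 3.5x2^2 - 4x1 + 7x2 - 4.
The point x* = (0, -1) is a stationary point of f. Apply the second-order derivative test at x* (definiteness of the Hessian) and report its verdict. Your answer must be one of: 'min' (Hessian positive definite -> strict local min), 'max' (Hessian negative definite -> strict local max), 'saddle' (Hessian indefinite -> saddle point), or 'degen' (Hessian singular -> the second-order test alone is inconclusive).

Compute the Hessian H = grad^2 f:
  H = [[8, -4], [-4, 7]]
Verify stationarity: grad f(x*) = H x* + g = (0, 0).
Eigenvalues of H: 3.4689, 11.5311.
Both eigenvalues > 0, so H is positive definite -> x* is a strict local min.

min


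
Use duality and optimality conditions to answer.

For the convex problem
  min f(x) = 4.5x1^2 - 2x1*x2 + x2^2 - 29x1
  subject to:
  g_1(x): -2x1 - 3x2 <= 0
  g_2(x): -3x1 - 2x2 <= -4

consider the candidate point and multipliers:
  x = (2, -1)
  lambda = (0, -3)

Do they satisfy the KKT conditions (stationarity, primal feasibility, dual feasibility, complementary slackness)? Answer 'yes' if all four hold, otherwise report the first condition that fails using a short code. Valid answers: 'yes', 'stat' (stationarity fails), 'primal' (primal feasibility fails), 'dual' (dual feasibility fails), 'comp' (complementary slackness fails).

Gradient of f: grad f(x) = Q x + c = (-9, -6)
Constraint values g_i(x) = a_i^T x - b_i:
  g_1((2, -1)) = -1
  g_2((2, -1)) = 0
Stationarity residual: grad f(x) + sum_i lambda_i a_i = (0, 0)
  -> stationarity OK
Primal feasibility (all g_i <= 0): OK
Dual feasibility (all lambda_i >= 0): FAILS
Complementary slackness (lambda_i * g_i(x) = 0 for all i): OK

Verdict: the first failing condition is dual_feasibility -> dual.

dual


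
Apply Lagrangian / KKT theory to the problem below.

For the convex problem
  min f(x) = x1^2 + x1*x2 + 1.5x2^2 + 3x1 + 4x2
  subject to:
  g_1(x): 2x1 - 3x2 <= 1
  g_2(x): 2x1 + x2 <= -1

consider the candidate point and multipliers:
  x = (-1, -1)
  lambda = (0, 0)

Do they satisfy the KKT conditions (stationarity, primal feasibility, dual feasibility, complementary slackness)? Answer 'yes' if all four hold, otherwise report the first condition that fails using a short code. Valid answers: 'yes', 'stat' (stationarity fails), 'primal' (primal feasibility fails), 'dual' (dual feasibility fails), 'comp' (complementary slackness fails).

Gradient of f: grad f(x) = Q x + c = (0, 0)
Constraint values g_i(x) = a_i^T x - b_i:
  g_1((-1, -1)) = 0
  g_2((-1, -1)) = -2
Stationarity residual: grad f(x) + sum_i lambda_i a_i = (0, 0)
  -> stationarity OK
Primal feasibility (all g_i <= 0): OK
Dual feasibility (all lambda_i >= 0): OK
Complementary slackness (lambda_i * g_i(x) = 0 for all i): OK

Verdict: yes, KKT holds.

yes


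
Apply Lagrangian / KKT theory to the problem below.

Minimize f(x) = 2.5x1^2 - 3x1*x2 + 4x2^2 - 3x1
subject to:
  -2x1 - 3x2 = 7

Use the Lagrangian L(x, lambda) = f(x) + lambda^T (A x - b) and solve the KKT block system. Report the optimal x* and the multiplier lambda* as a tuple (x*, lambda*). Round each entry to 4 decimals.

Form the Lagrangian:
  L(x, lambda) = (1/2) x^T Q x + c^T x + lambda^T (A x - b)
Stationarity (grad_x L = 0): Q x + c + A^T lambda = 0.
Primal feasibility: A x = b.

This gives the KKT block system:
  [ Q   A^T ] [ x     ]   [-c ]
  [ A    0  ] [ lambda ] = [ b ]

Solving the linear system:
  x*      = (-1.3097, -1.4602)
  lambda* = (-2.5841)
  f(x*)   = 11.0088

x* = (-1.3097, -1.4602), lambda* = (-2.5841)


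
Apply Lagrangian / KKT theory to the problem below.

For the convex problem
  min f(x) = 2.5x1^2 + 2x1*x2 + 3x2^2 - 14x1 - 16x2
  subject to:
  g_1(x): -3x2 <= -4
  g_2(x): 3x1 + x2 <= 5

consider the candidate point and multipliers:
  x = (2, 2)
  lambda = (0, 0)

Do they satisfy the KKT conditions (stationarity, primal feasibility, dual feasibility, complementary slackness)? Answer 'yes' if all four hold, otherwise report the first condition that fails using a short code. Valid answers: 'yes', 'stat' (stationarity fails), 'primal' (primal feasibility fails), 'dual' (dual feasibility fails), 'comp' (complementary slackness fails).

Gradient of f: grad f(x) = Q x + c = (0, 0)
Constraint values g_i(x) = a_i^T x - b_i:
  g_1((2, 2)) = -2
  g_2((2, 2)) = 3
Stationarity residual: grad f(x) + sum_i lambda_i a_i = (0, 0)
  -> stationarity OK
Primal feasibility (all g_i <= 0): FAILS
Dual feasibility (all lambda_i >= 0): OK
Complementary slackness (lambda_i * g_i(x) = 0 for all i): OK

Verdict: the first failing condition is primal_feasibility -> primal.

primal


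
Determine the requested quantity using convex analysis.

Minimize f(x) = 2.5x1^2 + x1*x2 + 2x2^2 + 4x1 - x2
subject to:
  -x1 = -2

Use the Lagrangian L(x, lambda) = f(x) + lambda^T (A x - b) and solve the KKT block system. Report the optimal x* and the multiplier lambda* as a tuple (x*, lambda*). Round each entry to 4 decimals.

Form the Lagrangian:
  L(x, lambda) = (1/2) x^T Q x + c^T x + lambda^T (A x - b)
Stationarity (grad_x L = 0): Q x + c + A^T lambda = 0.
Primal feasibility: A x = b.

This gives the KKT block system:
  [ Q   A^T ] [ x     ]   [-c ]
  [ A    0  ] [ lambda ] = [ b ]

Solving the linear system:
  x*      = (2, -0.25)
  lambda* = (13.75)
  f(x*)   = 17.875

x* = (2, -0.25), lambda* = (13.75)


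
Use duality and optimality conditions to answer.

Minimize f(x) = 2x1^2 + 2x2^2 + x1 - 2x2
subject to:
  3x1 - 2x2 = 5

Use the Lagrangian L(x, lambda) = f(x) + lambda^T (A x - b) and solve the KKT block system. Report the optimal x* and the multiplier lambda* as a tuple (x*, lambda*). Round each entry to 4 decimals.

Form the Lagrangian:
  L(x, lambda) = (1/2) x^T Q x + c^T x + lambda^T (A x - b)
Stationarity (grad_x L = 0): Q x + c + A^T lambda = 0.
Primal feasibility: A x = b.

This gives the KKT block system:
  [ Q   A^T ] [ x     ]   [-c ]
  [ A    0  ] [ lambda ] = [ b ]

Solving the linear system:
  x*      = (1.3077, -0.5385)
  lambda* = (-2.0769)
  f(x*)   = 6.3846

x* = (1.3077, -0.5385), lambda* = (-2.0769)


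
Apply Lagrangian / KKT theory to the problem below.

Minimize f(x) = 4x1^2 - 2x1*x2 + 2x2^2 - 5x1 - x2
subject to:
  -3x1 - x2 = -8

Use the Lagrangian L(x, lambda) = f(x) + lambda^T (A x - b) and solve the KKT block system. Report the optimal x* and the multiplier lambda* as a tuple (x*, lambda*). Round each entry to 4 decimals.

Form the Lagrangian:
  L(x, lambda) = (1/2) x^T Q x + c^T x + lambda^T (A x - b)
Stationarity (grad_x L = 0): Q x + c + A^T lambda = 0.
Primal feasibility: A x = b.

This gives the KKT block system:
  [ Q   A^T ] [ x     ]   [-c ]
  [ A    0  ] [ lambda ] = [ b ]

Solving the linear system:
  x*      = (2.0357, 1.8929)
  lambda* = (2.5)
  f(x*)   = 3.9643

x* = (2.0357, 1.8929), lambda* = (2.5)


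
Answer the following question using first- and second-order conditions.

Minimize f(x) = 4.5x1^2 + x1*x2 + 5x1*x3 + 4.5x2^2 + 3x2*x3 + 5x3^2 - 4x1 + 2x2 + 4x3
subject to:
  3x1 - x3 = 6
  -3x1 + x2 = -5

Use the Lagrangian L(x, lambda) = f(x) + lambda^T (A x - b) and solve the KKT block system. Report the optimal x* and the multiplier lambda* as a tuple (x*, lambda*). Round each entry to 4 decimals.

Form the Lagrangian:
  L(x, lambda) = (1/2) x^T Q x + c^T x + lambda^T (A x - b)
Stationarity (grad_x L = 0): Q x + c + A^T lambda = 0.
Primal feasibility: A x = b.

This gives the KKT block system:
  [ Q   A^T ] [ x     ]   [-c ]
  [ A    0  ] [ lambda ] = [ b ]

Solving the linear system:
  x*      = (1.6111, -0.1667, -1.1667)
  lambda* = (-0.1111, 1.3889)
  f(x*)   = -1.9167

x* = (1.6111, -0.1667, -1.1667), lambda* = (-0.1111, 1.3889)


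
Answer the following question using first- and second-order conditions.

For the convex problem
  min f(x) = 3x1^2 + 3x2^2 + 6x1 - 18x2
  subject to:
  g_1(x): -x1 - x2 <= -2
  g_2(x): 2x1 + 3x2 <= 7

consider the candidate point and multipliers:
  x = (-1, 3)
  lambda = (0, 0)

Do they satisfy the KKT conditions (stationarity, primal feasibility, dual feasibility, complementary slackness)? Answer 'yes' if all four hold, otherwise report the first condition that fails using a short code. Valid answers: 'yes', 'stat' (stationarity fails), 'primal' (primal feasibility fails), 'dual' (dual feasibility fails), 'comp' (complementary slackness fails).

Gradient of f: grad f(x) = Q x + c = (0, 0)
Constraint values g_i(x) = a_i^T x - b_i:
  g_1((-1, 3)) = 0
  g_2((-1, 3)) = 0
Stationarity residual: grad f(x) + sum_i lambda_i a_i = (0, 0)
  -> stationarity OK
Primal feasibility (all g_i <= 0): OK
Dual feasibility (all lambda_i >= 0): OK
Complementary slackness (lambda_i * g_i(x) = 0 for all i): OK

Verdict: yes, KKT holds.

yes


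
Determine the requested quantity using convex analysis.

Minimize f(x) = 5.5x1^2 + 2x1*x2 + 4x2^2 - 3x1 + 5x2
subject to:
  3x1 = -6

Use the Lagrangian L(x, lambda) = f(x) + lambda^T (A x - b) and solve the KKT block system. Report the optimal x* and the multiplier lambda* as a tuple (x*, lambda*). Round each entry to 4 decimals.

Form the Lagrangian:
  L(x, lambda) = (1/2) x^T Q x + c^T x + lambda^T (A x - b)
Stationarity (grad_x L = 0): Q x + c + A^T lambda = 0.
Primal feasibility: A x = b.

This gives the KKT block system:
  [ Q   A^T ] [ x     ]   [-c ]
  [ A    0  ] [ lambda ] = [ b ]

Solving the linear system:
  x*      = (-2, -0.125)
  lambda* = (8.4167)
  f(x*)   = 27.9375

x* = (-2, -0.125), lambda* = (8.4167)


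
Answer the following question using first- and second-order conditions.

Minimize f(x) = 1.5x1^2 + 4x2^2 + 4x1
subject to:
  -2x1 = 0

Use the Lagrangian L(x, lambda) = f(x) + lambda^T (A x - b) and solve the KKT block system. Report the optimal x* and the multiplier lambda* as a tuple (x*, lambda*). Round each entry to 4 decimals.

Form the Lagrangian:
  L(x, lambda) = (1/2) x^T Q x + c^T x + lambda^T (A x - b)
Stationarity (grad_x L = 0): Q x + c + A^T lambda = 0.
Primal feasibility: A x = b.

This gives the KKT block system:
  [ Q   A^T ] [ x     ]   [-c ]
  [ A    0  ] [ lambda ] = [ b ]

Solving the linear system:
  x*      = (0, 0)
  lambda* = (2)
  f(x*)   = 0

x* = (0, 0), lambda* = (2)


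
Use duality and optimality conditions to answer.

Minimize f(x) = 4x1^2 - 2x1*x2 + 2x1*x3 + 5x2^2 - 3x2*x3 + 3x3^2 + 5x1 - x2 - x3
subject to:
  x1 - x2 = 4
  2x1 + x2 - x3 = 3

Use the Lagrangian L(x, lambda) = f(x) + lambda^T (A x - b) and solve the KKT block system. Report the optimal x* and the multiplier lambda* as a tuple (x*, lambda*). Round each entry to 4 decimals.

Form the Lagrangian:
  L(x, lambda) = (1/2) x^T Q x + c^T x + lambda^T (A x - b)
Stationarity (grad_x L = 0): Q x + c + A^T lambda = 0.
Primal feasibility: A x = b.

This gives the KKT block system:
  [ Q   A^T ] [ x     ]   [-c ]
  [ A    0  ] [ lambda ] = [ b ]

Solving the linear system:
  x*      = (1.8387, -2.1613, -1.4839)
  lambda* = (-21.5806, 0.2581)
  f(x*)   = 49.1935

x* = (1.8387, -2.1613, -1.4839), lambda* = (-21.5806, 0.2581)


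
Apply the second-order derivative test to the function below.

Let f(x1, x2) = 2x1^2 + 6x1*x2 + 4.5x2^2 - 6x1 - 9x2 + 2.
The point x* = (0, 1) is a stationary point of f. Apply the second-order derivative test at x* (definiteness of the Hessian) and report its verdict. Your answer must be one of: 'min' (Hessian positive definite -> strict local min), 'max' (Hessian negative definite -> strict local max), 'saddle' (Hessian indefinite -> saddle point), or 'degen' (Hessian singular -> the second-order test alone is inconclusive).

Compute the Hessian H = grad^2 f:
  H = [[4, 6], [6, 9]]
Verify stationarity: grad f(x*) = H x* + g = (0, 0).
Eigenvalues of H: 0, 13.
H has a zero eigenvalue (singular; positive semidefinite but not definite), so H is neither positive definite, negative definite, nor indefinite. The second-order test alone is inconclusive -> degen.
(Indeed, f is constant along the null direction of H through x*, so x* is not a strict local extremum.)

degen


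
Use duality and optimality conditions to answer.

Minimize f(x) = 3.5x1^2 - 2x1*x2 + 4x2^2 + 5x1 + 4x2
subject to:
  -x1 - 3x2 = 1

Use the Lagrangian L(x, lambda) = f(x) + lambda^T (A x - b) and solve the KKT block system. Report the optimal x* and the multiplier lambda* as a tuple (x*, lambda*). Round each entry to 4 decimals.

Form the Lagrangian:
  L(x, lambda) = (1/2) x^T Q x + c^T x + lambda^T (A x - b)
Stationarity (grad_x L = 0): Q x + c + A^T lambda = 0.
Primal feasibility: A x = b.

This gives the KKT block system:
  [ Q   A^T ] [ x     ]   [-c ]
  [ A    0  ] [ lambda ] = [ b ]

Solving the linear system:
  x*      = (-0.5663, -0.1446)
  lambda* = (1.3253)
  f(x*)   = -2.3675

x* = (-0.5663, -0.1446), lambda* = (1.3253)


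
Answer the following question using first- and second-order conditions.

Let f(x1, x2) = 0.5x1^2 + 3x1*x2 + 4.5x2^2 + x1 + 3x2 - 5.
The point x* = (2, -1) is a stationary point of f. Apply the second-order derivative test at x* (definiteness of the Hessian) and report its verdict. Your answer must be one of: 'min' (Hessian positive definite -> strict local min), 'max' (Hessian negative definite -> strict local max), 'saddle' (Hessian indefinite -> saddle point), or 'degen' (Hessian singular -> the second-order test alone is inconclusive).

Compute the Hessian H = grad^2 f:
  H = [[1, 3], [3, 9]]
Verify stationarity: grad f(x*) = H x* + g = (0, 0).
Eigenvalues of H: 0, 10.
H has a zero eigenvalue (singular; positive semidefinite but not definite), so H is neither positive definite, negative definite, nor indefinite. The second-order test alone is inconclusive -> degen.
(Indeed, f is constant along the null direction of H through x*, so x* is not a strict local extremum.)

degen


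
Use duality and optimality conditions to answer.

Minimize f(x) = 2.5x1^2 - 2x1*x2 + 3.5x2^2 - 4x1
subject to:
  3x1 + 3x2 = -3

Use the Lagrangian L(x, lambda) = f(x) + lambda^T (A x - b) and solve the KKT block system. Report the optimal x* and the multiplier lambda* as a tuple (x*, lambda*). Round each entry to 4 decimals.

Form the Lagrangian:
  L(x, lambda) = (1/2) x^T Q x + c^T x + lambda^T (A x - b)
Stationarity (grad_x L = 0): Q x + c + A^T lambda = 0.
Primal feasibility: A x = b.

This gives the KKT block system:
  [ Q   A^T ] [ x     ]   [-c ]
  [ A    0  ] [ lambda ] = [ b ]

Solving the linear system:
  x*      = (-0.3125, -0.6875)
  lambda* = (1.3958)
  f(x*)   = 2.7188

x* = (-0.3125, -0.6875), lambda* = (1.3958)


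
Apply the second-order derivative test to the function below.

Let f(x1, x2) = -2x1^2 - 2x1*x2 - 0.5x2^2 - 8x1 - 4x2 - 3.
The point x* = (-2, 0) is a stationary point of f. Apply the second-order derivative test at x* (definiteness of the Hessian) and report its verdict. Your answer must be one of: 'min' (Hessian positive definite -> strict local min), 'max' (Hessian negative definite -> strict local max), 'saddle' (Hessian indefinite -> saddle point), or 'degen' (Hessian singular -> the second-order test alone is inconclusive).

Compute the Hessian H = grad^2 f:
  H = [[-4, -2], [-2, -1]]
Verify stationarity: grad f(x*) = H x* + g = (0, 0).
Eigenvalues of H: -5, 0.
H has a zero eigenvalue (singular; negative semidefinite but not definite), so H is neither positive definite, negative definite, nor indefinite. The second-order test alone is inconclusive -> degen.
(Indeed, f is constant along the null direction of H through x*, so x* is not a strict local extremum.)

degen


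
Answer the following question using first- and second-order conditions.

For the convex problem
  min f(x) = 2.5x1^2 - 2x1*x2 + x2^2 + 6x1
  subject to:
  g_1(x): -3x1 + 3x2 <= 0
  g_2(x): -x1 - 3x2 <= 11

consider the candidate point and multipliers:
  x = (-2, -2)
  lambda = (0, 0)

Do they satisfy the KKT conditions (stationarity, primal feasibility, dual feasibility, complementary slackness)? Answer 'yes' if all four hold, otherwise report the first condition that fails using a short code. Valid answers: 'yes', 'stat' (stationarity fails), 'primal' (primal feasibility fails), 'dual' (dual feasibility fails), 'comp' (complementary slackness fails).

Gradient of f: grad f(x) = Q x + c = (0, 0)
Constraint values g_i(x) = a_i^T x - b_i:
  g_1((-2, -2)) = 0
  g_2((-2, -2)) = -3
Stationarity residual: grad f(x) + sum_i lambda_i a_i = (0, 0)
  -> stationarity OK
Primal feasibility (all g_i <= 0): OK
Dual feasibility (all lambda_i >= 0): OK
Complementary slackness (lambda_i * g_i(x) = 0 for all i): OK

Verdict: yes, KKT holds.

yes


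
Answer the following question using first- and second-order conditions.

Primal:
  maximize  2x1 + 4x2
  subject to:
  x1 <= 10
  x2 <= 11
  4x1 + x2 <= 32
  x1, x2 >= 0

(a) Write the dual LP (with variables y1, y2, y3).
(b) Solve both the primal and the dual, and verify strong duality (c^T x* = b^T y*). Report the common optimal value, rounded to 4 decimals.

The standard primal-dual pair for 'max c^T x s.t. A x <= b, x >= 0' is:
  Dual:  min b^T y  s.t.  A^T y >= c,  y >= 0.

So the dual LP is:
  minimize  10y1 + 11y2 + 32y3
  subject to:
    y1 + 4y3 >= 2
    y2 + y3 >= 4
    y1, y2, y3 >= 0

Solving the primal: x* = (5.25, 11).
  primal value c^T x* = 54.5.
Solving the dual: y* = (0, 3.5, 0.5).
  dual value b^T y* = 54.5.
Strong duality: c^T x* = b^T y*. Confirmed.

54.5


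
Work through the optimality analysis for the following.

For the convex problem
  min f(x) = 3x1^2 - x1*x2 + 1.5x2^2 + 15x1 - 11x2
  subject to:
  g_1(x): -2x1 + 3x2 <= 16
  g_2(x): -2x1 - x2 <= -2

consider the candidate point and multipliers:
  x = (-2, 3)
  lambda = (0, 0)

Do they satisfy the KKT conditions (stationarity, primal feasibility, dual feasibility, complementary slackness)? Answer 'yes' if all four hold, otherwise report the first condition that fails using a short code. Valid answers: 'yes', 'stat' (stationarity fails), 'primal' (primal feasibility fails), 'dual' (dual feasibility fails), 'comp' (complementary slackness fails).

Gradient of f: grad f(x) = Q x + c = (0, 0)
Constraint values g_i(x) = a_i^T x - b_i:
  g_1((-2, 3)) = -3
  g_2((-2, 3)) = 3
Stationarity residual: grad f(x) + sum_i lambda_i a_i = (0, 0)
  -> stationarity OK
Primal feasibility (all g_i <= 0): FAILS
Dual feasibility (all lambda_i >= 0): OK
Complementary slackness (lambda_i * g_i(x) = 0 for all i): OK

Verdict: the first failing condition is primal_feasibility -> primal.

primal


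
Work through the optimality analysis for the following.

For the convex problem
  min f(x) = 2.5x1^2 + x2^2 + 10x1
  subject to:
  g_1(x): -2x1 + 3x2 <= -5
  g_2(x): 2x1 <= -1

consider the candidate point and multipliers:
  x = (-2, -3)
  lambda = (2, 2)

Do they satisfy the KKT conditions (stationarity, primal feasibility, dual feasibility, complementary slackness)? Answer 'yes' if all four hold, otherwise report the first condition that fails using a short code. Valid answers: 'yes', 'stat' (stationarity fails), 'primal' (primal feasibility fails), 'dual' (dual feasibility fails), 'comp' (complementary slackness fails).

Gradient of f: grad f(x) = Q x + c = (0, -6)
Constraint values g_i(x) = a_i^T x - b_i:
  g_1((-2, -3)) = 0
  g_2((-2, -3)) = -3
Stationarity residual: grad f(x) + sum_i lambda_i a_i = (0, 0)
  -> stationarity OK
Primal feasibility (all g_i <= 0): OK
Dual feasibility (all lambda_i >= 0): OK
Complementary slackness (lambda_i * g_i(x) = 0 for all i): FAILS

Verdict: the first failing condition is complementary_slackness -> comp.

comp


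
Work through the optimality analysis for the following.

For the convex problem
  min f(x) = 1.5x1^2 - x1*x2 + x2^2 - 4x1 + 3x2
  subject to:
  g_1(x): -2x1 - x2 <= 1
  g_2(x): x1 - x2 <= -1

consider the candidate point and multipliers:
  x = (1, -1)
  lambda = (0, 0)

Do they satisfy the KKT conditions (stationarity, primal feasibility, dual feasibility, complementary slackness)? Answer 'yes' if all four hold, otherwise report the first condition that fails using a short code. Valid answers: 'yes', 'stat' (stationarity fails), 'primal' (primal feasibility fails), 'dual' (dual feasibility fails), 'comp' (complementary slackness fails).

Gradient of f: grad f(x) = Q x + c = (0, 0)
Constraint values g_i(x) = a_i^T x - b_i:
  g_1((1, -1)) = -2
  g_2((1, -1)) = 3
Stationarity residual: grad f(x) + sum_i lambda_i a_i = (0, 0)
  -> stationarity OK
Primal feasibility (all g_i <= 0): FAILS
Dual feasibility (all lambda_i >= 0): OK
Complementary slackness (lambda_i * g_i(x) = 0 for all i): OK

Verdict: the first failing condition is primal_feasibility -> primal.

primal


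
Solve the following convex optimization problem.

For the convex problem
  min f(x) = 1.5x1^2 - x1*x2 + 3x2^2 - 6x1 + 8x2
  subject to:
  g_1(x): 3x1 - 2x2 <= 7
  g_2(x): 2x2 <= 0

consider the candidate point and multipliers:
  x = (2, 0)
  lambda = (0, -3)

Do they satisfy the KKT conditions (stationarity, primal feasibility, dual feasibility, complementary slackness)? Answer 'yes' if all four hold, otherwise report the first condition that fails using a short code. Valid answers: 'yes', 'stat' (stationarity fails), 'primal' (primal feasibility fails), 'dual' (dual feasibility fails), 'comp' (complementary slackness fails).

Gradient of f: grad f(x) = Q x + c = (0, 6)
Constraint values g_i(x) = a_i^T x - b_i:
  g_1((2, 0)) = -1
  g_2((2, 0)) = 0
Stationarity residual: grad f(x) + sum_i lambda_i a_i = (0, 0)
  -> stationarity OK
Primal feasibility (all g_i <= 0): OK
Dual feasibility (all lambda_i >= 0): FAILS
Complementary slackness (lambda_i * g_i(x) = 0 for all i): OK

Verdict: the first failing condition is dual_feasibility -> dual.

dual


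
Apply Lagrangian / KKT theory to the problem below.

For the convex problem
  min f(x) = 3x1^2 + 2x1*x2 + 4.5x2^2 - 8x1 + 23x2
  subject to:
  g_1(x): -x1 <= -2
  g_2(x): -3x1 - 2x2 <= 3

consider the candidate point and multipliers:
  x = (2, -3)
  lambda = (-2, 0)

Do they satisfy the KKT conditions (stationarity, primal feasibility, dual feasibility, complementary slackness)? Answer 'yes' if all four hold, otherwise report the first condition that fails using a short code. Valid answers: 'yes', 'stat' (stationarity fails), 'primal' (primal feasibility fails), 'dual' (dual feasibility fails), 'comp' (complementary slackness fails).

Gradient of f: grad f(x) = Q x + c = (-2, 0)
Constraint values g_i(x) = a_i^T x - b_i:
  g_1((2, -3)) = 0
  g_2((2, -3)) = -3
Stationarity residual: grad f(x) + sum_i lambda_i a_i = (0, 0)
  -> stationarity OK
Primal feasibility (all g_i <= 0): OK
Dual feasibility (all lambda_i >= 0): FAILS
Complementary slackness (lambda_i * g_i(x) = 0 for all i): OK

Verdict: the first failing condition is dual_feasibility -> dual.

dual


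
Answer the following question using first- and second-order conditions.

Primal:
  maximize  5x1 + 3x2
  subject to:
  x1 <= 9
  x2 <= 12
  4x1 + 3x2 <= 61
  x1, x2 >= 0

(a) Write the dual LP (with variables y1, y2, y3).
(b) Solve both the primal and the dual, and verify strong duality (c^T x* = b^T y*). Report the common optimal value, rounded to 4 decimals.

The standard primal-dual pair for 'max c^T x s.t. A x <= b, x >= 0' is:
  Dual:  min b^T y  s.t.  A^T y >= c,  y >= 0.

So the dual LP is:
  minimize  9y1 + 12y2 + 61y3
  subject to:
    y1 + 4y3 >= 5
    y2 + 3y3 >= 3
    y1, y2, y3 >= 0

Solving the primal: x* = (9, 8.3333).
  primal value c^T x* = 70.
Solving the dual: y* = (1, 0, 1).
  dual value b^T y* = 70.
Strong duality: c^T x* = b^T y*. Confirmed.

70


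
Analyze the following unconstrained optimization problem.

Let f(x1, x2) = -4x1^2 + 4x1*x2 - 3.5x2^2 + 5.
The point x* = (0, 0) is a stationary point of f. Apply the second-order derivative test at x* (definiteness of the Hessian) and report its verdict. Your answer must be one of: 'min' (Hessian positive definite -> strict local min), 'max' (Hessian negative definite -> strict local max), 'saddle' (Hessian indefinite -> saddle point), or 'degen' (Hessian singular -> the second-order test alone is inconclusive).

Compute the Hessian H = grad^2 f:
  H = [[-8, 4], [4, -7]]
Verify stationarity: grad f(x*) = H x* + g = (0, 0).
Eigenvalues of H: -11.5311, -3.4689.
Both eigenvalues < 0, so H is negative definite -> x* is a strict local max.

max


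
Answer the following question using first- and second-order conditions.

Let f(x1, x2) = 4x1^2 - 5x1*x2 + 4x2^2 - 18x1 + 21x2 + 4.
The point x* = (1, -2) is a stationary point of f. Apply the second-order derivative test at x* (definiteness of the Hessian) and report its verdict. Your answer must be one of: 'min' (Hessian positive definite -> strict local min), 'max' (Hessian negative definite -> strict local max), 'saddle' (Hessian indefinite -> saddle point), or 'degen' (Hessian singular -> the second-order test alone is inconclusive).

Compute the Hessian H = grad^2 f:
  H = [[8, -5], [-5, 8]]
Verify stationarity: grad f(x*) = H x* + g = (0, 0).
Eigenvalues of H: 3, 13.
Both eigenvalues > 0, so H is positive definite -> x* is a strict local min.

min


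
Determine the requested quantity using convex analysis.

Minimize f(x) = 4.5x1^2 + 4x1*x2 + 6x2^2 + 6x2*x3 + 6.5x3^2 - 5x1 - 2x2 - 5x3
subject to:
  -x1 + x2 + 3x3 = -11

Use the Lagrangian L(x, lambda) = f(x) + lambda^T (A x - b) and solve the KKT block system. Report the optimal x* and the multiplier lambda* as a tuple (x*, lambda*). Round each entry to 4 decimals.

Form the Lagrangian:
  L(x, lambda) = (1/2) x^T Q x + c^T x + lambda^T (A x - b)
Stationarity (grad_x L = 0): Q x + c + A^T lambda = 0.
Primal feasibility: A x = b.

This gives the KKT block system:
  [ Q   A^T ] [ x     ]   [-c ]
  [ A    0  ] [ lambda ] = [ b ]

Solving the linear system:
  x*      = (2.3581, -0.4551, -2.729)
  lambda* = (14.4023)
  f(x*)   = 80.5949

x* = (2.3581, -0.4551, -2.729), lambda* = (14.4023)


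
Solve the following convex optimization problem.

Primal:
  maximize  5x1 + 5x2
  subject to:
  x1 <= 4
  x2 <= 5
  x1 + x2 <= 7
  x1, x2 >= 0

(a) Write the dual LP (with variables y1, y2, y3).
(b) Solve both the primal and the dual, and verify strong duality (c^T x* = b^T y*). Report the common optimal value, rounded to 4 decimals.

The standard primal-dual pair for 'max c^T x s.t. A x <= b, x >= 0' is:
  Dual:  min b^T y  s.t.  A^T y >= c,  y >= 0.

So the dual LP is:
  minimize  4y1 + 5y2 + 7y3
  subject to:
    y1 + y3 >= 5
    y2 + y3 >= 5
    y1, y2, y3 >= 0

Solving the primal: x* = (2, 5).
  primal value c^T x* = 35.
Solving the dual: y* = (0, 0, 5).
  dual value b^T y* = 35.
Strong duality: c^T x* = b^T y*. Confirmed.

35


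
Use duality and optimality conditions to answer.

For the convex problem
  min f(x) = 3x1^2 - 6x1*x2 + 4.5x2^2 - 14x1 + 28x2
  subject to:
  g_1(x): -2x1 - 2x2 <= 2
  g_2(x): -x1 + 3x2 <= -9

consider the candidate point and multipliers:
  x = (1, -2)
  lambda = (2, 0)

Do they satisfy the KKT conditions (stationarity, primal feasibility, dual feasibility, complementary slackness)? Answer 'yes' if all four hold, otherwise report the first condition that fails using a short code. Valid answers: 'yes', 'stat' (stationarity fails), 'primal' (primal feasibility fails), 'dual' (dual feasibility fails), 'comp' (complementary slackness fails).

Gradient of f: grad f(x) = Q x + c = (4, 4)
Constraint values g_i(x) = a_i^T x - b_i:
  g_1((1, -2)) = 0
  g_2((1, -2)) = 2
Stationarity residual: grad f(x) + sum_i lambda_i a_i = (0, 0)
  -> stationarity OK
Primal feasibility (all g_i <= 0): FAILS
Dual feasibility (all lambda_i >= 0): OK
Complementary slackness (lambda_i * g_i(x) = 0 for all i): OK

Verdict: the first failing condition is primal_feasibility -> primal.

primal


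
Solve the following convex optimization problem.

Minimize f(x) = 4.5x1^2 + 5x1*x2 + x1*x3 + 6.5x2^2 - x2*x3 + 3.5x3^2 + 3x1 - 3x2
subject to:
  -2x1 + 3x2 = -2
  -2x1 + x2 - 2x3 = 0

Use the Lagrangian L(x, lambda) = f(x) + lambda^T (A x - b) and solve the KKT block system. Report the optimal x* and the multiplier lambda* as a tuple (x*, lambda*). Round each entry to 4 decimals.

Form the Lagrangian:
  L(x, lambda) = (1/2) x^T Q x + c^T x + lambda^T (A x - b)
Stationarity (grad_x L = 0): Q x + c + A^T lambda = 0.
Primal feasibility: A x = b.

This gives the KKT block system:
  [ Q   A^T ] [ x     ]   [-c ]
  [ A    0  ] [ lambda ] = [ b ]

Solving the linear system:
  x*      = (0.2949, -0.47, -0.53)
  lambda* = (2.8594, -1.4724)
  f(x*)   = 4.0069

x* = (0.2949, -0.47, -0.53), lambda* = (2.8594, -1.4724)


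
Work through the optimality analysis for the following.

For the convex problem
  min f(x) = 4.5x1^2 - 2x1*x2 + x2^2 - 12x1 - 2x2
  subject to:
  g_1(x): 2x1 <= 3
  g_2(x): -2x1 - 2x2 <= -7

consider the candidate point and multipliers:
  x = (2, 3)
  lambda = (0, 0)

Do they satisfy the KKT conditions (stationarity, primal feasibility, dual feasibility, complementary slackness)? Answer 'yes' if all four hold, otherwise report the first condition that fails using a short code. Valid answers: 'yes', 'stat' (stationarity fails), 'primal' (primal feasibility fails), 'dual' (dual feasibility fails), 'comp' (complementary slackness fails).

Gradient of f: grad f(x) = Q x + c = (0, 0)
Constraint values g_i(x) = a_i^T x - b_i:
  g_1((2, 3)) = 1
  g_2((2, 3)) = -3
Stationarity residual: grad f(x) + sum_i lambda_i a_i = (0, 0)
  -> stationarity OK
Primal feasibility (all g_i <= 0): FAILS
Dual feasibility (all lambda_i >= 0): OK
Complementary slackness (lambda_i * g_i(x) = 0 for all i): OK

Verdict: the first failing condition is primal_feasibility -> primal.

primal


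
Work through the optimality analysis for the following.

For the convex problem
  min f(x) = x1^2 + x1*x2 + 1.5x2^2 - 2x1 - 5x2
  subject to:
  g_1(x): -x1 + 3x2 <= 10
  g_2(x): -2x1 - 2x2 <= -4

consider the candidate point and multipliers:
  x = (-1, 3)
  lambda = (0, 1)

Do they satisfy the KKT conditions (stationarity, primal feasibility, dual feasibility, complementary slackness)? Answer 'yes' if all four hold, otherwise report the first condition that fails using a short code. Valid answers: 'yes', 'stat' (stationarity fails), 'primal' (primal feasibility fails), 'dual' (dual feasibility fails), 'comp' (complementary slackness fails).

Gradient of f: grad f(x) = Q x + c = (-1, 3)
Constraint values g_i(x) = a_i^T x - b_i:
  g_1((-1, 3)) = 0
  g_2((-1, 3)) = 0
Stationarity residual: grad f(x) + sum_i lambda_i a_i = (-3, 1)
  -> stationarity FAILS
Primal feasibility (all g_i <= 0): OK
Dual feasibility (all lambda_i >= 0): OK
Complementary slackness (lambda_i * g_i(x) = 0 for all i): OK

Verdict: the first failing condition is stationarity -> stat.

stat


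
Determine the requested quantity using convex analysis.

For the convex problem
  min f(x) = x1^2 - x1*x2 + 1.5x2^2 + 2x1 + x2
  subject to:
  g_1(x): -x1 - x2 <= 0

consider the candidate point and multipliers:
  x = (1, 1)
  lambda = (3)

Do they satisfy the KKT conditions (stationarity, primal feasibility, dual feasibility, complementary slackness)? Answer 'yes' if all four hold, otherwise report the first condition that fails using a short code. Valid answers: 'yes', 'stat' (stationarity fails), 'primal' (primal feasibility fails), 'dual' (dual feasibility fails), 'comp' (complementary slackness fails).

Gradient of f: grad f(x) = Q x + c = (3, 3)
Constraint values g_i(x) = a_i^T x - b_i:
  g_1((1, 1)) = -2
Stationarity residual: grad f(x) + sum_i lambda_i a_i = (0, 0)
  -> stationarity OK
Primal feasibility (all g_i <= 0): OK
Dual feasibility (all lambda_i >= 0): OK
Complementary slackness (lambda_i * g_i(x) = 0 for all i): FAILS

Verdict: the first failing condition is complementary_slackness -> comp.

comp


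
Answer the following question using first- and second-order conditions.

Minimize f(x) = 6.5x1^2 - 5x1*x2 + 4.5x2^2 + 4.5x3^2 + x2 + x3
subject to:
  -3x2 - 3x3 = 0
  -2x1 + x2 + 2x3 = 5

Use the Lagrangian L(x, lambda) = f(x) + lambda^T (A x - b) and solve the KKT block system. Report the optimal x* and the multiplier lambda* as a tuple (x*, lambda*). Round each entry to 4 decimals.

Form the Lagrangian:
  L(x, lambda) = (1/2) x^T Q x + c^T x + lambda^T (A x - b)
Stationarity (grad_x L = 0): Q x + c + A^T lambda = 0.
Primal feasibility: A x = b.

This gives the KKT block system:
  [ Q   A^T ] [ x     ]   [-c ]
  [ A    0  ] [ lambda ] = [ b ]

Solving the linear system:
  x*      = (-1.9524, -1.0952, 1.0952)
  lambda* = (-3.0159, -9.9524)
  f(x*)   = 24.881

x* = (-1.9524, -1.0952, 1.0952), lambda* = (-3.0159, -9.9524)


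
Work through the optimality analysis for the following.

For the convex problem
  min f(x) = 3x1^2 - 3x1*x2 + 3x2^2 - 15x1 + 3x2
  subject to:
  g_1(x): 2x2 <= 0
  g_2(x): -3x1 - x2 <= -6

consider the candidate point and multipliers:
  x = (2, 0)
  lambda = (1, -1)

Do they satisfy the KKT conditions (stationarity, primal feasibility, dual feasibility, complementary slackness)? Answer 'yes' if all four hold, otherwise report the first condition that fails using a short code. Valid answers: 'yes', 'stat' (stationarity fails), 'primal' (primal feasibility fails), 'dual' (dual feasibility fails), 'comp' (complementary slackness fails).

Gradient of f: grad f(x) = Q x + c = (-3, -3)
Constraint values g_i(x) = a_i^T x - b_i:
  g_1((2, 0)) = 0
  g_2((2, 0)) = 0
Stationarity residual: grad f(x) + sum_i lambda_i a_i = (0, 0)
  -> stationarity OK
Primal feasibility (all g_i <= 0): OK
Dual feasibility (all lambda_i >= 0): FAILS
Complementary slackness (lambda_i * g_i(x) = 0 for all i): OK

Verdict: the first failing condition is dual_feasibility -> dual.

dual


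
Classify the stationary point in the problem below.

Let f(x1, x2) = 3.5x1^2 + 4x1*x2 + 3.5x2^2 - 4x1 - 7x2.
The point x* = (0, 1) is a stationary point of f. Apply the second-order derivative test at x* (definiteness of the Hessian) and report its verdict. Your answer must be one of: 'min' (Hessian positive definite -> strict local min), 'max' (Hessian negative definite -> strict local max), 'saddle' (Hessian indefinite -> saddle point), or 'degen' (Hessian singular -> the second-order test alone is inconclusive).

Compute the Hessian H = grad^2 f:
  H = [[7, 4], [4, 7]]
Verify stationarity: grad f(x*) = H x* + g = (0, 0).
Eigenvalues of H: 3, 11.
Both eigenvalues > 0, so H is positive definite -> x* is a strict local min.

min


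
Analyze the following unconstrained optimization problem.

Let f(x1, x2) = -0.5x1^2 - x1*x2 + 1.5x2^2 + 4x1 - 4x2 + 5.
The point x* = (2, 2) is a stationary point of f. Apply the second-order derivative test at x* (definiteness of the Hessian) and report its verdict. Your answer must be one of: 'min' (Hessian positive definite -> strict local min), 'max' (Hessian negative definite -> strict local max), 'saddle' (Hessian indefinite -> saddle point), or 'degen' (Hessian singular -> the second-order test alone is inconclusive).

Compute the Hessian H = grad^2 f:
  H = [[-1, -1], [-1, 3]]
Verify stationarity: grad f(x*) = H x* + g = (0, 0).
Eigenvalues of H: -1.2361, 3.2361.
Eigenvalues have mixed signs, so H is indefinite -> x* is a saddle point.

saddle


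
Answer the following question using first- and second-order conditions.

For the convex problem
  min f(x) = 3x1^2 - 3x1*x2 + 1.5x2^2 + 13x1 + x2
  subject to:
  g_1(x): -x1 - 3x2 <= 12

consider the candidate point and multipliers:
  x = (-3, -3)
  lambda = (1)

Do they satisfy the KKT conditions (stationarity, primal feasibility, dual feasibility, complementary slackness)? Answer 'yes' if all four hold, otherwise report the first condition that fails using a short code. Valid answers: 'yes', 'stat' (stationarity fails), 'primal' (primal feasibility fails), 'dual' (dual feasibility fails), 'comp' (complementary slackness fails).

Gradient of f: grad f(x) = Q x + c = (4, 1)
Constraint values g_i(x) = a_i^T x - b_i:
  g_1((-3, -3)) = 0
Stationarity residual: grad f(x) + sum_i lambda_i a_i = (3, -2)
  -> stationarity FAILS
Primal feasibility (all g_i <= 0): OK
Dual feasibility (all lambda_i >= 0): OK
Complementary slackness (lambda_i * g_i(x) = 0 for all i): OK

Verdict: the first failing condition is stationarity -> stat.

stat


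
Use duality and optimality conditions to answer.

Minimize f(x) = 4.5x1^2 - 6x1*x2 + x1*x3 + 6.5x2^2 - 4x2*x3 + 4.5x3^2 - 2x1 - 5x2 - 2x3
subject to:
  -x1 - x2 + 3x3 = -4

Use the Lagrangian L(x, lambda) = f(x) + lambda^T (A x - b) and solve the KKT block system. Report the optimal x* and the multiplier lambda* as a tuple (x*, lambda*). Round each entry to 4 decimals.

Form the Lagrangian:
  L(x, lambda) = (1/2) x^T Q x + c^T x + lambda^T (A x - b)
Stationarity (grad_x L = 0): Q x + c + A^T lambda = 0.
Primal feasibility: A x = b.

This gives the KKT block system:
  [ Q   A^T ] [ x     ]   [-c ]
  [ A    0  ] [ lambda ] = [ b ]

Solving the linear system:
  x*      = (1.3743, 1.1099, -0.5052)
  lambda* = (3.2042)
  f(x*)   = 2.7644

x* = (1.3743, 1.1099, -0.5052), lambda* = (3.2042)


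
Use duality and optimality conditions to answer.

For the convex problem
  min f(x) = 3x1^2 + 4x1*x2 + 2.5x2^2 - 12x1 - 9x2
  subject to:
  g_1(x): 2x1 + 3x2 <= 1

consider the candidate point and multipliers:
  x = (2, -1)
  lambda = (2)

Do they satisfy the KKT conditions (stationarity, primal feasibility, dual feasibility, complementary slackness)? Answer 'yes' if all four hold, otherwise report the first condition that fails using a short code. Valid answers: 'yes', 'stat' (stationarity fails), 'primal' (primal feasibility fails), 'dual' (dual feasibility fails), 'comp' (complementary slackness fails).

Gradient of f: grad f(x) = Q x + c = (-4, -6)
Constraint values g_i(x) = a_i^T x - b_i:
  g_1((2, -1)) = 0
Stationarity residual: grad f(x) + sum_i lambda_i a_i = (0, 0)
  -> stationarity OK
Primal feasibility (all g_i <= 0): OK
Dual feasibility (all lambda_i >= 0): OK
Complementary slackness (lambda_i * g_i(x) = 0 for all i): OK

Verdict: yes, KKT holds.

yes


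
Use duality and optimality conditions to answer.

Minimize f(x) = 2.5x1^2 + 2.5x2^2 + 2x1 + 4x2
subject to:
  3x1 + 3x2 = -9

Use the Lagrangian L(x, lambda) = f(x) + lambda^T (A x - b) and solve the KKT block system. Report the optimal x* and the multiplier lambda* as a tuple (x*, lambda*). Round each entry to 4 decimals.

Form the Lagrangian:
  L(x, lambda) = (1/2) x^T Q x + c^T x + lambda^T (A x - b)
Stationarity (grad_x L = 0): Q x + c + A^T lambda = 0.
Primal feasibility: A x = b.

This gives the KKT block system:
  [ Q   A^T ] [ x     ]   [-c ]
  [ A    0  ] [ lambda ] = [ b ]

Solving the linear system:
  x*      = (-1.3, -1.7)
  lambda* = (1.5)
  f(x*)   = 2.05

x* = (-1.3, -1.7), lambda* = (1.5)


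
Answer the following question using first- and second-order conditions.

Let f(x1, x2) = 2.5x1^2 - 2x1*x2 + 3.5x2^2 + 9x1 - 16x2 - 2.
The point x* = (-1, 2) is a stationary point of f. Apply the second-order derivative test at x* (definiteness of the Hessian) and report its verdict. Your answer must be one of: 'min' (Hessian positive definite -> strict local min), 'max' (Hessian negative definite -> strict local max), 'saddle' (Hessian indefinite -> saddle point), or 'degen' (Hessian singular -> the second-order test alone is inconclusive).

Compute the Hessian H = grad^2 f:
  H = [[5, -2], [-2, 7]]
Verify stationarity: grad f(x*) = H x* + g = (0, 0).
Eigenvalues of H: 3.7639, 8.2361.
Both eigenvalues > 0, so H is positive definite -> x* is a strict local min.

min


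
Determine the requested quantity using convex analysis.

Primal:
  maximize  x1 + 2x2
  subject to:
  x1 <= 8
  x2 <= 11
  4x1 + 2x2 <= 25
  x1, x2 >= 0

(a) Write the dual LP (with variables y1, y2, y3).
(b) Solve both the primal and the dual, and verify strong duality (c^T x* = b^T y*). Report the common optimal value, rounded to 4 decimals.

The standard primal-dual pair for 'max c^T x s.t. A x <= b, x >= 0' is:
  Dual:  min b^T y  s.t.  A^T y >= c,  y >= 0.

So the dual LP is:
  minimize  8y1 + 11y2 + 25y3
  subject to:
    y1 + 4y3 >= 1
    y2 + 2y3 >= 2
    y1, y2, y3 >= 0

Solving the primal: x* = (0.75, 11).
  primal value c^T x* = 22.75.
Solving the dual: y* = (0, 1.5, 0.25).
  dual value b^T y* = 22.75.
Strong duality: c^T x* = b^T y*. Confirmed.

22.75


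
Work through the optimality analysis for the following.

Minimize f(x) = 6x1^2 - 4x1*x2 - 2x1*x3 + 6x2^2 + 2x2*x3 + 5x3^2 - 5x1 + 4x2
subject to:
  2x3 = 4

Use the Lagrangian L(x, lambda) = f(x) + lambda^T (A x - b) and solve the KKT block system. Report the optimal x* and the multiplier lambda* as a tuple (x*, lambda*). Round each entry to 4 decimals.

Form the Lagrangian:
  L(x, lambda) = (1/2) x^T Q x + c^T x + lambda^T (A x - b)
Stationarity (grad_x L = 0): Q x + c + A^T lambda = 0.
Primal feasibility: A x = b.

This gives the KKT block system:
  [ Q   A^T ] [ x     ]   [-c ]
  [ A    0  ] [ lambda ] = [ b ]

Solving the linear system:
  x*      = (0.5938, -0.4688, 2)
  lambda* = (-8.9375)
  f(x*)   = 15.4531

x* = (0.5938, -0.4688, 2), lambda* = (-8.9375)
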